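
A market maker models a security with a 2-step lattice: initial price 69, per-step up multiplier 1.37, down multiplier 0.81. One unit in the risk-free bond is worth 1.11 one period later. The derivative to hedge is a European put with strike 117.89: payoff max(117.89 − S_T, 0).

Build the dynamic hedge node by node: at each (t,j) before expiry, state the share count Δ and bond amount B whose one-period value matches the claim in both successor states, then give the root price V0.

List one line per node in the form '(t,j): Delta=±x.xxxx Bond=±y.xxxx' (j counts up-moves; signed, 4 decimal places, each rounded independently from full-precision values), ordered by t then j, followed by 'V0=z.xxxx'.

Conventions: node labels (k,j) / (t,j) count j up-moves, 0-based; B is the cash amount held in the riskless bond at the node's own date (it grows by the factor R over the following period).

(0,0): Delta=-0.8549 Bond=88.3768
(1,0): Delta=-1.0000 Bond=106.2072
(1,1): Delta=-0.7806 Bond=91.0704
V0=29.3879

Since d<R<u, set p* = (R−d)/(u−d) = 0.5357; price each node as the discounted p*-expectation of its children.
Payoffs at expiry: V(2,0)=72.6191, V(2,1)=41.3207, V(2,2)=0.0000
Node (1,0) S=55.8900: V=(p*·41.3207+(1−p*)·72.6191)/1.11=50.3172; Δ=(41.3207−72.6191)/(76.5693−45.2709)=-1.0000; B=V−Δ·S=106.2072
Node (1,1) S=94.5300: V=(p*·0.0000+(1−p*)·41.3207)/1.11=17.2834; Δ=(0.0000−41.3207)/(129.5061−76.5693)=-0.7806; B=V−Δ·S=91.0704
Node (0,0) S=69.0000: V=(p*·17.2834+(1−p*)·50.3172)/1.11=29.3879; Δ=(17.2834−50.3172)/(94.5300−55.8900)=-0.8549; B=V−Δ·S=88.3768
Check: Δ(0,0)·S0 + B(0,0) = 29.3879 = V0.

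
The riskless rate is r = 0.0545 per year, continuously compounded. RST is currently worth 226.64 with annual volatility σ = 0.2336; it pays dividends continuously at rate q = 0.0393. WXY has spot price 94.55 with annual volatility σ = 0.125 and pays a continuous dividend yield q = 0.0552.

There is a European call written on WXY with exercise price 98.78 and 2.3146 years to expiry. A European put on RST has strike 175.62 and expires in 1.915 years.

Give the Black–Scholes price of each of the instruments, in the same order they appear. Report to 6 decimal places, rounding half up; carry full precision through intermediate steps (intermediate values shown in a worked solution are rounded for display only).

price(WXY call K=98.78) = 4.700201
price(RST put K=175.62) = 6.103435

[WXY call K=98.78]
σ√T = 0.125·√2.3146 = 0.190173
d₁ = (ln(S/K) + (r−q+σ²/2)T) / (σ√T) = (ln(94.55/98.78) + (0.0545−0.0552+0.125²/2)·2.3146) / 0.190173 = (-0.043766 + 0.016463) / 0.190173 = -0.143574
d₂ = d₁ − σ√T = -0.143574 − 0.190173 = -0.333746
e^{−rT} = 0.881486
e^{−qT} = 0.880059
N(d₁) = 0.442919,  N(d₂) = 0.369286
price = S·e^{−qT}·N(d₁) − K·e^{−rT}·N(d₂) = 36.855085 − 32.154883 = 4.700201
[RST put K=175.62]
σ√T = 0.2336·√1.915 = 0.323264
d₁ = (ln(S/K) + (r−q+σ²/2)T) / (σ√T) = (ln(226.64/175.62) + (0.0545−0.0393+0.2336²/2)·1.915) / 0.323264 = (0.255040 + 0.081358) / 0.323264 = 1.040630
d₂ = d₁ − σ√T = 1.040630 − 0.323264 = 0.717366
e^{−rT} = 0.900894
e^{−qT} = 0.927503
N(−d₁) = 0.149024,  N(−d₂) = 0.236574
price = K·e^{−rT}·N(−d₂) − S·e^{−qT}·N(−d₁) = 37.429591 − 31.326156 = 6.103435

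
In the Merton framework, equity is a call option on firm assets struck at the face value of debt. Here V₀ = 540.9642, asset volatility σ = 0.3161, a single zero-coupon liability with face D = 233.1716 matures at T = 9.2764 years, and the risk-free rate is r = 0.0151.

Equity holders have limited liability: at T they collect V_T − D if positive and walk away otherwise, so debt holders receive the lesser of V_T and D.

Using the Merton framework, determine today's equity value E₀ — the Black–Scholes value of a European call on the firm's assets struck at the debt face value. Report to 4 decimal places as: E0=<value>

E0=362.0352

With assets at 540.9642 and a single debt payment of 233.1716 at 9.2764 years:
d₁ = [ln(V₀/D) + (r + σ²/2)T] / (σ√T)
   = [ln(540.9642/233.1716) + (0.0151 + 0.5·0.3161²)·9.2764] / (0.3161·√9.2764)
   = [0.841578 + 0.603519] / 0.962752 = 1.501008
d₂ = d₁ − σ√T = 1.501008 − 0.962752 = 0.538256
N(d₁) = 0.933323,  N(d₂) = 0.704800,  e^(−rT) = 0.869294
E₀ = V₀·N(d₁) − D·e^(−rT)·N(d₂)
   = 540.9642·0.933323 − 233.1716·0.869294·0.704800 = 362.035228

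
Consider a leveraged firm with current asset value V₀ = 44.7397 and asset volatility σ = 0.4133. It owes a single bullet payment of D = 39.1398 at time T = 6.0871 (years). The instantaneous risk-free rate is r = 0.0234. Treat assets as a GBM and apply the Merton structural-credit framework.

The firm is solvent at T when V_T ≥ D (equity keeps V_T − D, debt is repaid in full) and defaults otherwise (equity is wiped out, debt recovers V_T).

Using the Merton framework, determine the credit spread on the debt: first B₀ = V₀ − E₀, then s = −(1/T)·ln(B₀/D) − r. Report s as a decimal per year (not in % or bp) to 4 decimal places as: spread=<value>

spread=0.0604

Apply the equity-as-call identities (strike 39.1398, horizon 6.0871 years):
d₁ = [ln(V₀/D) + (r + σ²/2)T] / (σ√T)
   = [ln(44.7397/39.1398) + (0.0234 + 0.5·0.4133²)·6.0871] / (0.4133·√6.0871)
   = [0.133721 + 0.662328] / 1.019696 = 0.780673
d₂ = d₁ − σ√T = 0.780673 − 1.019696 = -0.239022
N(d₁) = 0.782503,  N(d₂) = 0.405544,  e^(−rT) = 0.867241
E₀ = V₀·N(d₁) − D·e^(−rT)·N(d₂)
   = 44.7397·0.782503 − 39.1398·0.867241·0.405544 = 21.243290
B₀ = V₀ − E₀ = 44.7397 − 21.243290 = 23.496410
spread = −(1/T)·ln(B₀/D) − r = −(1/6.0871)·ln(23.496410/39.1398) − 0.0234 = 0.06043174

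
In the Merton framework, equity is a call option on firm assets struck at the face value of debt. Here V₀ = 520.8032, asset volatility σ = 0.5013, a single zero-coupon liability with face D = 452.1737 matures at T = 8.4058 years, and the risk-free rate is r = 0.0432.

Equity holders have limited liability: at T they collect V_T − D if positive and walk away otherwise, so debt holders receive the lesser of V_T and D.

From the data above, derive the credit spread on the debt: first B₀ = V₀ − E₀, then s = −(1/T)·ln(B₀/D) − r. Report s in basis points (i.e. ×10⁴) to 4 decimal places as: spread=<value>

spread=635.0279

Equity is a call on the firm's assets struck at D = 452.1737:
d₁ = [ln(V₀/D) + (r + σ²/2)T] / (σ√T)
   = [ln(520.8032/452.1737) + (0.0432 + 0.5·0.5013²)·8.4058] / (0.5013·√8.4058)
   = [0.141306 + 1.419326] / 1.453407 = 1.073775
d₂ = d₁ − σ√T = 1.073775 − 1.453407 = -0.379632
N(d₁) = 0.858538,  N(d₂) = 0.352109,  e^(−rT) = 0.695496
E₀ = V₀·N(d₁) − D·e^(−rT)·N(d₂)
   = 520.8032·0.858538 − 452.1737·0.695496·0.352109 = 336.396418
B₀ = V₀ − E₀ = 520.8032 − 336.396418 = 184.406782
spread = −(1/T)·ln(B₀/D) − r = −(1/8.4058)·ln(184.406782/452.1737) − 0.0432 = 0.06350279
in basis points: 0.06350279 × 10⁴ = 635.0279 bp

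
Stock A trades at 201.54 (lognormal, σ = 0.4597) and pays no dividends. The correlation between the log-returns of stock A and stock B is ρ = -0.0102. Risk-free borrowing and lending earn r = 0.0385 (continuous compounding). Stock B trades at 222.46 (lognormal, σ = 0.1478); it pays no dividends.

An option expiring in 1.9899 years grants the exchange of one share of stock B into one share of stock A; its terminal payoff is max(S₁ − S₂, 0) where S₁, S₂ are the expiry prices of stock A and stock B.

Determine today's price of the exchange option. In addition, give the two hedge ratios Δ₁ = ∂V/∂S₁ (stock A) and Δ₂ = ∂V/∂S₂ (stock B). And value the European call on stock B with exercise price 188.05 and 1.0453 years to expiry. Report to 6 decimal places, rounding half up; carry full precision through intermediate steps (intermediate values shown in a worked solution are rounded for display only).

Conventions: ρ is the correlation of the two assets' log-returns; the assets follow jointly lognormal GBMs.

σ_eff = √(σ₁² + σ₂² − 2ρσ₁σ₂) = √(0.4597² + 0.1478² − 2·-0.0102·0.4597·0.1478) = 0.484309
d₁ = (ln(S₁/S₂) + (q₂ − q₁ + σ_eff²/2)T) / (σ_eff√T) = (ln(201.54/222.46) + (0.0 − 0.0 + 0.117277)·1.9899) / 0.683184 = 0.197035
d₂ = d₁ − σ_eff√T = 0.197035 − 0.683184 = -0.486150
N(d₁) = 0.578100,  N(d₂) = 0.313431
V = S₁·e^{−q₁T}·N(d₁) − S₂·e^{−q₂T}·N(d₂) = 116.510236 − 69.725751 = 46.784485
Δ₁ = e^{−q₁T}·N(d₁) = 0.578100;  Δ₂ = −e^{−q₂T}·N(d₂) = -0.313431
[vanilla: stock B call K=188.05]
σ√T = 0.1478·√1.0453 = 0.151111
d₁ = (ln(S/K) + (r+σ²/2)T) / (σ√T) = (ln(222.46/188.05) + (0.0385+0.1478²/2)·1.0453) / 0.151111 = (0.168039 + 0.051661) / 0.151111 = 1.453907
d₂ = d₁ − σ√T = 1.453907 − 0.151111 = 1.302796
e^{−rT} = 0.960555
N(d₁) = 0.927014,  N(d₂) = 0.903678
price = S·N(d₁) − K·e^{−rT}·N(d₂) = 206.223510 − 163.233456 = 42.990055

exchange price = 46.784485
Δ1 = 0.578100
Δ2 = -0.313431
price(stock B call K=188.05) = 42.990055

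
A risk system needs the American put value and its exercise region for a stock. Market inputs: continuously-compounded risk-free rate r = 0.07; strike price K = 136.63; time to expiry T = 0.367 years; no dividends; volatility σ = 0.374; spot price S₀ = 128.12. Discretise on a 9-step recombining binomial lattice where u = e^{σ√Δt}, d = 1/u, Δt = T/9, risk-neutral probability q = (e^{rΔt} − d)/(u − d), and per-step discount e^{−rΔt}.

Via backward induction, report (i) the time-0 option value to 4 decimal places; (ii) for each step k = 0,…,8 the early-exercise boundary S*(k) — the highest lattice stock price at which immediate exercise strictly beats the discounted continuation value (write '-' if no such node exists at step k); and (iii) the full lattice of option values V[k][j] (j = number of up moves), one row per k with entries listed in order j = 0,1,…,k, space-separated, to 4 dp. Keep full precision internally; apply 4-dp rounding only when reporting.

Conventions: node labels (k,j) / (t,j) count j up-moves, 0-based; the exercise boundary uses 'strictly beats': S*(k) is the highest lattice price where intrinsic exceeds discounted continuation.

params: Δt=0.04078 u=1.07845 d=0.92726 q=0.50003 e^(-rΔt)=0.99715
t_9 payoffs: 71.7036 61.1173 48.8048 34.4847 17.8297 0.0000 0.0000 0.0000 0.0000 0.0000
t_8: node(8,0) S=70.0198 payoff=66.6102 vs cont=66.2208 → 66.6102 [stop]  node(8,1) S=81.4366 payoff=55.1934 vs cont=54.8039 → 55.1934 [stop]  node(8,2) S=94.7150 payoff=41.9150 vs cont=41.5255 → 41.9150 [stop]  node(8,3) S=110.1585 payoff=26.4715 vs cont=26.0821 → 26.4715 [stop]  node(8,4) S=128.1200 payoff=8.5100 vs cont=8.8888 → 8.8888 [wait]  node(8,5) S=149.0102 payoff=0.0000 vs cont=0.0000 → 0.0000 [wait]  node(8,6) S=173.3066 payoff=0.0000 vs cont=0.0000 → 0.0000 [wait]  node(8,7) S=201.5645 payoff=0.0000 vs cont=0.0000 → 0.0000 [wait]  node(8,8) S=234.4300 payoff=0.0000 vs cont=0.0000 → 0.0000 [wait]  ⇒ S*(8)=110.1585
t_7: node(7,0) S=75.5127 payoff=61.1173 vs cont=60.7278 → 61.1173 [stop]  node(7,1) S=87.8252 payoff=48.8048 vs cont=48.4153 → 48.8048 [stop]  node(7,2) S=102.1453 payoff=34.4847 vs cont=34.0953 → 34.4847 [stop]  node(7,3) S=118.8003 payoff=17.8297 vs cont=17.6292 → 17.8297 [stop]  node(7,4) S=138.1709 payoff=0.0000 vs cont=4.4314 → 4.4314 [wait]  node(7,5) S=160.6999 payoff=0.0000 vs cont=0.0000 → 0.0000 [wait]  node(7,6) S=186.9023 payoff=0.0000 vs cont=0.0000 → 0.0000 [wait]  node(7,7) S=217.3770 payoff=0.0000 vs cont=0.0000 → 0.0000 [wait]  ⇒ S*(7)=118.8003
t_6: node(6,0) S=81.4366 payoff=55.1934 vs cont=54.8039 → 55.1934 [stop]  node(6,1) S=94.7150 payoff=41.9150 vs cont=41.5255 → 41.9150 [stop]  node(6,2) S=110.1585 payoff=26.4715 vs cont=26.0821 → 26.4715 [stop]  node(6,3) S=128.1200 payoff=8.5100 vs cont=11.0984 → 11.0984 [wait]  node(6,4) S=149.0102 payoff=0.0000 vs cont=2.2093 → 2.2093 [wait]  node(6,5) S=173.3066 payoff=0.0000 vs cont=0.0000 → 0.0000 [wait]  node(6,6) S=201.5645 payoff=0.0000 vs cont=0.0000 → 0.0000 [wait]  ⇒ S*(6)=110.1585
t_5: node(5,0) S=87.8252 payoff=48.8048 vs cont=48.4153 → 48.8048 [stop]  node(5,1) S=102.1453 payoff=34.4847 vs cont=34.0953 → 34.4847 [stop]  node(5,2) S=118.8003 payoff=17.8297 vs cont=18.7309 → 18.7309 [wait]  node(5,3) S=138.1709 payoff=0.0000 vs cont=6.6346 → 6.6346 [wait]  node(5,4) S=160.6999 payoff=0.0000 vs cont=1.1014 → 1.1014 [wait]  node(5,5) S=186.9023 payoff=0.0000 vs cont=0.0000 → 0.0000 [wait]  ⇒ S*(5)=102.1453
t_4: node(4,0) S=94.7150 payoff=41.9150 vs cont=41.5255 → 41.9150 [stop]  node(4,1) S=110.1585 payoff=26.4715 vs cont=26.5314 → 26.5314 [wait]  node(4,2) S=128.1200 payoff=8.5100 vs cont=12.6462 → 12.6462 [wait]  node(4,3) S=149.0102 payoff=0.0000 vs cont=3.8568 → 3.8568 [wait]  node(4,4) S=173.3066 payoff=0.0000 vs cont=0.5491 → 0.5491 [wait]  ⇒ S*(4)=94.7150
t_3: node(3,0) S=102.1453 payoff=34.4847 vs cont=34.1251 → 34.4847 [stop]  node(3,1) S=118.8003 payoff=17.8297 vs cont=19.5325 → 19.5325 [wait]  node(3,2) S=138.1709 payoff=0.0000 vs cont=8.2276 → 8.2276 [wait]  node(3,3) S=160.6999 payoff=0.0000 vs cont=2.1965 → 2.1965 [wait]  ⇒ S*(3)=102.1453
t_2: node(2,0) S=110.1585 payoff=26.4715 vs cont=26.9311 → 26.9311 [wait]  node(2,1) S=128.1200 payoff=8.5100 vs cont=13.8401 → 13.8401 [wait]  node(2,2) S=149.0102 payoff=0.0000 vs cont=5.1970 → 5.1970 [wait]  ⇒ S*(2)=-
t_1: node(1,0) S=118.8003 payoff=17.8297 vs cont=20.3270 → 20.3270 [wait]  node(1,1) S=138.1709 payoff=0.0000 vs cont=9.4911 → 9.4911 [wait]  ⇒ S*(1)=-
t_0: node(0,0) S=128.1200 payoff=8.5100 vs cont=14.8662 → 14.8662 [wait]  ⇒ S*(0)=-

price = 14.8662
boundary = - - - 102.1453 94.7150 102.1453 110.1585 118.8003 110.1585
tree:
14.8662
20.3270 9.4911
26.9311 13.8401 5.1970
34.4847 19.5325 8.2276 2.1965
41.9150 26.5314 12.6462 3.8568 0.5491
48.8048 34.4847 18.7309 6.6346 1.1014 0.0000
55.1934 41.9150 26.4715 11.0984 2.2093 0.0000 0.0000
61.1173 48.8048 34.4847 17.8297 4.4314 0.0000 0.0000 0.0000
66.6102 55.1934 41.9150 26.4715 8.8888 0.0000 0.0000 0.0000 0.0000
71.7036 61.1173 48.8048 34.4847 17.8297 0.0000 0.0000 0.0000 0.0000 0.0000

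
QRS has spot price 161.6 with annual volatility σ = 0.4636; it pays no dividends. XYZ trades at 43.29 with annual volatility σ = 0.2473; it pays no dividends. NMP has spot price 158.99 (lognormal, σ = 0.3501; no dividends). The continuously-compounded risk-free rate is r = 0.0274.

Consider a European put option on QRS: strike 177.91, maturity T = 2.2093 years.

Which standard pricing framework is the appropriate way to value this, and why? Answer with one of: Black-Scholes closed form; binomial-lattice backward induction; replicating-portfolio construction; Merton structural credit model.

framework: Black-Scholes closed form

Key observation: the strike-177.91 put on QRS is European-exercise on a continuously-modelled lognormal underlying, so its value is a single closed-form evaluation.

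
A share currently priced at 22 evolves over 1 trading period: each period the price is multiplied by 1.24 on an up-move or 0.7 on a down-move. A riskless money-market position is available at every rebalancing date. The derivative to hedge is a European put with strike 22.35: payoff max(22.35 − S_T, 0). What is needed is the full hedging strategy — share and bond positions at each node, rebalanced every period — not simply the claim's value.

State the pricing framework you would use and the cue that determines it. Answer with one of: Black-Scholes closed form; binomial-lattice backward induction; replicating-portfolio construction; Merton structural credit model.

framework: replicating-portfolio construction

Key observation: since the answer must list Δ and B at each node of the 1.24/0.7 lattice on 22, the replicating-portfolio method — solving the two-state system at every node — is the one that applies.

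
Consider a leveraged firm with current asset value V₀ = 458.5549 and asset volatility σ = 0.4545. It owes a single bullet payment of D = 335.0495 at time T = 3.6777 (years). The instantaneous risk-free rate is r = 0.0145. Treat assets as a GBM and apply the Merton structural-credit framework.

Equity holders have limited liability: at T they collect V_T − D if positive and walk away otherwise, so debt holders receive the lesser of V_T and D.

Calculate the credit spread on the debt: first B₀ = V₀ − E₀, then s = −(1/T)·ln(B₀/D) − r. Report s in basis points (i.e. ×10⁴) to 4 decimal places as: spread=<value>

With assets at 458.5549 and a single debt payment of 335.0495 at 3.6777 years:
d₁ = [ln(V₀/D) + (r + σ²/2)T] / (σ√T)
   = [ln(458.5549/335.0495) + (0.0145 + 0.5·0.4545²)·3.6777] / (0.4545·√3.6777)
   = [0.313802 + 0.433178] / 0.871610 = 0.857012
d₂ = d₁ − σ√T = 0.857012 − 0.871610 = -0.014597
N(d₁) = 0.804281,  N(d₂) = 0.494177,  e^(−rT) = 0.948070
E₀ = V₀·N(d₁) − D·e^(−rT)·N(d₂)
   = 458.5549·0.804281 − 335.0495·0.948070·0.494177 = 211.831512
B₀ = V₀ − E₀ = 458.5549 − 211.831512 = 246.723388
spread = −(1/T)·ln(B₀/D) − r = −(1/3.6777)·ln(246.723388/335.0495) − 0.0145 = 0.06870702
in basis points: 0.06870702 × 10⁴ = 687.0702 bp

spread=687.0702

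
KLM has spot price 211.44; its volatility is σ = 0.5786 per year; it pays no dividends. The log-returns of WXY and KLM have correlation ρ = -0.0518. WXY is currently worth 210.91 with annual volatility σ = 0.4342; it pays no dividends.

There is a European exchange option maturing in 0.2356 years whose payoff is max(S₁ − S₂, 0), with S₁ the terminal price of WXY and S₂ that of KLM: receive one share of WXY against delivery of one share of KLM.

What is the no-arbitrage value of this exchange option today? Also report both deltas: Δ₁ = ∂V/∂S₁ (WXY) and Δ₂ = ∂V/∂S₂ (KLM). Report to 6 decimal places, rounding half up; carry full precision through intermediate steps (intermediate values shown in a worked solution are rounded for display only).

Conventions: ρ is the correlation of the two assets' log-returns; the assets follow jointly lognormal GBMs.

exchange price = 29.881180
Δ1 = 0.568635
Δ2 = -0.425888

σ_eff = √(σ₁² + σ₂² − 2ρσ₁σ₂) = √(0.4342² + 0.5786² − 2·-0.0518·0.4342·0.5786) = 0.741171
d₁ = (ln(S₁/S₂) + (q₂ − q₁ + σ_eff²/2)T) / (σ_eff√T) = (ln(210.91/211.44) + (0.0 − 0.0 + 0.274667)·0.2356) / 0.359754 = 0.172901
d₂ = d₁ − σ_eff√T = 0.172901 − 0.359754 = -0.186854
N(d₁) = 0.568635,  N(d₂) = 0.425888
V = S₁·e^{−q₁T}·N(d₁) − S₂·e^{−q₂T}·N(d₂) = 119.930880 − 90.049699 = 29.881180
Key observation: the rate r is irrelevant here: denominating values in KLM turns the exchange into a ratio option on S₁/S₂, and discounting at r drops out.
Δ₁ = e^{−q₁T}·N(d₁) = 0.568635;  Δ₂ = −e^{−q₂T}·N(d₂) = -0.425888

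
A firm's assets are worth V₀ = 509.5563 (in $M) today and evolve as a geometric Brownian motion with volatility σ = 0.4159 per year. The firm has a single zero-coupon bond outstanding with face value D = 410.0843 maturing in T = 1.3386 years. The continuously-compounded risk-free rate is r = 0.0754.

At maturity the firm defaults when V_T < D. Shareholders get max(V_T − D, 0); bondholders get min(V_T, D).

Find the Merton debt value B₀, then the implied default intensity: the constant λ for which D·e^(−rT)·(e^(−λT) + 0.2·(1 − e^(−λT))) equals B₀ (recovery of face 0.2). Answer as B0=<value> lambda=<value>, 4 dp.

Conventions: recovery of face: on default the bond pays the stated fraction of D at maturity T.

B0=339.3218 lambda=0.0836

Apply the equity-as-call identities (strike 410.0843, horizon 1.3386 years):
d₁ = [ln(V₀/D) + (r + σ²/2)T] / (σ√T)
   = [ln(509.5563/410.0843) + (0.0754 + 0.5·0.4159²)·1.3386] / (0.4159·√1.3386)
   = [0.217178 + 0.216701] / 0.481187 = 0.901683
d₂ = d₁ − σ√T = 0.901683 − 0.481187 = 0.420496
N(d₁) = 0.816387,  N(d₂) = 0.662938,  e^(−rT) = 0.903996
E₀ = V₀·N(d₁) − D·e^(−rT)·N(d₂)
   = 509.5563·0.816387 − 410.0843·0.903996·0.662938 = 170.234481
B₀ = V₀ − E₀ = 509.5563 − 170.234481 = 339.321819
e^(−λT) = (B₀·e^(rT)/D − 0.2)/(1 − 0.2) = (339.3218·1.106200/410.0843 − 0.2)/0.8 = 0.89414789
λ = −ln(0.89414789)/1.3386 = 0.083583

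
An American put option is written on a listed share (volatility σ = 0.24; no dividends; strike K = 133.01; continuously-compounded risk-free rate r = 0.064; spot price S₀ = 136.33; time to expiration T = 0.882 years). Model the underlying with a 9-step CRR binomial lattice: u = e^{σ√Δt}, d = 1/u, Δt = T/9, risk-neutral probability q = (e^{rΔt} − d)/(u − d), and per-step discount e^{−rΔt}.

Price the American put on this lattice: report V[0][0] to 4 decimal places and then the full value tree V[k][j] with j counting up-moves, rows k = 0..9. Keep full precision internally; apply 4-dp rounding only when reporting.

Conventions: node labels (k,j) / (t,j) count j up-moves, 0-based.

params: Δt=0.09800 u=1.07803 d=0.92762 q=0.52306 e^(-rΔt)=0.99375
t_9 payoffs: 63.6790 52.4377 39.3736 24.1913 6.5474 0.0000 0.0000 0.0000 0.0000 0.0000
k=8: node(8,0) S=74.7406 payoff=58.2694 vs cont=57.4378 → 58.2694 [stop]  node(8,1) S=86.8591 payoff=46.1509 vs cont=45.3193 → 46.1509 [stop]  node(8,2) S=100.9425 payoff=32.0675 vs cont=31.2359 → 32.0675 [stop]  node(8,3) S=117.3094 payoff=15.7006 vs cont=14.8690 → 15.7006 [stop]  node(8,4) S=136.3300 payoff=0.0000 vs cont=3.1032 → 3.1032 [wait]  node(8,5) S=158.4346 payoff=0.0000 vs cont=0.0000 → 0.0000 [wait]  node(8,6) S=184.1234 payoff=0.0000 vs cont=0.0000 → 0.0000 [wait]  node(8,7) S=213.9773 payoff=0.0000 vs cont=0.0000 → 0.0000 [wait]  node(8,8) S=248.6717 payoff=0.0000 vs cont=0.0000 → 0.0000 [wait]
k=7: node(7,0) S=80.5723 payoff=52.4377 vs cont=51.6060 → 52.4377 [stop]  node(7,1) S=93.6364 payoff=39.3736 vs cont=38.5420 → 39.3736 [stop]  node(7,2) S=108.8187 payoff=24.1913 vs cont=23.3597 → 24.1913 [stop]  node(7,3) S=126.4626 payoff=6.5474 vs cont=9.0545 → 9.0545 [wait]  node(7,4) S=146.9673 payoff=0.0000 vs cont=1.4708 → 1.4708 [wait]  node(7,5) S=170.7967 payoff=0.0000 vs cont=0.0000 → 0.0000 [wait]  node(7,6) S=198.4898 payoff=0.0000 vs cont=0.0000 → 0.0000 [wait]  node(7,7) S=230.6731 payoff=0.0000 vs cont=0.0000 → 0.0000 [wait]
k=6: node(6,0) S=86.8591 payoff=46.1509 vs cont=45.3193 → 46.1509 [stop]  node(6,1) S=100.9425 payoff=32.0675 vs cont=31.2359 → 32.0675 [stop]  node(6,2) S=117.3094 payoff=15.7006 vs cont=16.1721 → 16.1721 [wait]  node(6,3) S=136.3300 payoff=0.0000 vs cont=5.0560 → 5.0560 [wait]  node(6,4) S=158.4346 payoff=0.0000 vs cont=0.6971 → 0.6971 [wait]  node(6,5) S=184.1234 payoff=0.0000 vs cont=0.0000 → 0.0000 [wait]  node(6,6) S=213.9773 payoff=0.0000 vs cont=0.0000 → 0.0000 [wait]
k=5: node(5,0) S=93.6364 payoff=39.3736 vs cont=38.5420 → 39.3736 [stop]  node(5,1) S=108.8187 payoff=24.1913 vs cont=23.6048 → 24.1913 [stop]  node(5,2) S=126.4626 payoff=6.5474 vs cont=10.2930 → 10.2930 [wait]  node(5,3) S=146.9673 payoff=0.0000 vs cont=2.7587 → 2.7587 [wait]  node(5,4) S=170.7967 payoff=0.0000 vs cont=0.3304 → 0.3304 [wait]  node(5,5) S=198.4898 payoff=0.0000 vs cont=0.0000 → 0.0000 [wait]
k=4: node(4,0) S=100.9425 payoff=32.0675 vs cont=31.2359 → 32.0675 [stop]  node(4,1) S=117.3094 payoff=15.7006 vs cont=16.8159 → 16.8159 [wait]  node(4,2) S=136.3300 payoff=0.0000 vs cont=6.3124 → 6.3124 [wait]  node(4,3) S=158.4346 payoff=0.0000 vs cont=1.4792 → 1.4792 [wait]  node(4,4) S=184.1234 payoff=0.0000 vs cont=0.1566 → 0.1566 [wait]
k=3: node(3,0) S=108.8187 payoff=24.1913 vs cont=23.9394 → 24.1913 [stop]  node(3,1) S=126.4626 payoff=6.5474 vs cont=11.2512 → 11.2512 [wait]  node(3,2) S=146.9673 payoff=0.0000 vs cont=3.7607 → 3.7607 [wait]  node(3,3) S=170.7967 payoff=0.0000 vs cont=0.7825 → 0.7825 [wait]
k=2: node(2,0) S=117.3094 payoff=15.7006 vs cont=17.3140 → 17.3140 [wait]  node(2,1) S=136.3300 payoff=0.0000 vs cont=7.2874 → 7.2874 [wait]  node(2,2) S=158.4346 payoff=0.0000 vs cont=2.1892 → 2.1892 [wait]
k=1: node(1,0) S=126.4626 payoff=6.5474 vs cont=11.9940 → 11.9940 [wait]  node(1,1) S=146.9673 payoff=0.0000 vs cont=4.5918 → 4.5918 [wait]
k=0: node(0,0) S=136.3300 payoff=0.0000 vs cont=8.0715 → 8.0715 [wait]

price = 8.0715
tree:
8.0715
11.9940 4.5918
17.3140 7.2874 2.1892
24.1913 11.2512 3.7607 0.7825
32.0675 16.8159 6.3124 1.4792 0.1566
39.3736 24.1913 10.2930 2.7587 0.3304 0.0000
46.1509 32.0675 16.1721 5.0560 0.6971 0.0000 0.0000
52.4377 39.3736 24.1913 9.0545 1.4708 0.0000 0.0000 0.0000
58.2694 46.1509 32.0675 15.7006 3.1032 0.0000 0.0000 0.0000 0.0000
63.6790 52.4377 39.3736 24.1913 6.5474 0.0000 0.0000 0.0000 0.0000 0.0000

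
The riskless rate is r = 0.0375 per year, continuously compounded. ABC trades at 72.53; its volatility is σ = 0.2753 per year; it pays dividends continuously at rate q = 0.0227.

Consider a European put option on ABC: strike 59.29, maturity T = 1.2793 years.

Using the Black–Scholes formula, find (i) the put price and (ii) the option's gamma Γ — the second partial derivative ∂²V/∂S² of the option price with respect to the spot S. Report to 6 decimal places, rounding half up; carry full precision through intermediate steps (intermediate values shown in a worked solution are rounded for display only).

price = 2.749967
Γ = 0.011816

σ√T = 0.2753·√1.2793 = 0.311381
d₁ = (ln(S/K) + (r−q+σ²/2)T) / (σ√T) = (ln(72.53/59.29) + (0.0375−0.0227+0.2753²/2)·1.2793) / 0.311381 = (0.201560 + 0.067413) / 0.311381 = 0.863804
d₂ = d₁ − σ√T = 0.863804 − 0.311381 = 0.552423
e^{−rT} = 0.953159
e^{−qT} = 0.971378
N(−d₁) = 0.193848,  N(−d₂) = 0.290329
Put price V = K·e^{−rT}·N(−d₂) − S·e^{−qT}·N(−d₁) = 16.407318 − 13.657351 = 2.749967
φ(d₁) = (1/√(2π))·e^{−d₁²/2} = 0.274716
Γ = e^{−qT}·φ(d₁) / (S·σ·√T) = 0.011816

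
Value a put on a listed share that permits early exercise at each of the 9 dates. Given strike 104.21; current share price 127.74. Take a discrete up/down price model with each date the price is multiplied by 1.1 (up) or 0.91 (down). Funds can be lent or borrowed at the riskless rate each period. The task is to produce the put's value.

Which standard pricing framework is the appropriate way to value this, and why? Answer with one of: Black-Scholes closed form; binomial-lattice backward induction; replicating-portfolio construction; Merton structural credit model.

Key observation: the defining feature is the embedded early-exercise option across 9 discrete dates on the spot-127.74 tree; pricing the strike-104.21 put means working backward with an exercise test at every node.

framework: binomial-lattice backward induction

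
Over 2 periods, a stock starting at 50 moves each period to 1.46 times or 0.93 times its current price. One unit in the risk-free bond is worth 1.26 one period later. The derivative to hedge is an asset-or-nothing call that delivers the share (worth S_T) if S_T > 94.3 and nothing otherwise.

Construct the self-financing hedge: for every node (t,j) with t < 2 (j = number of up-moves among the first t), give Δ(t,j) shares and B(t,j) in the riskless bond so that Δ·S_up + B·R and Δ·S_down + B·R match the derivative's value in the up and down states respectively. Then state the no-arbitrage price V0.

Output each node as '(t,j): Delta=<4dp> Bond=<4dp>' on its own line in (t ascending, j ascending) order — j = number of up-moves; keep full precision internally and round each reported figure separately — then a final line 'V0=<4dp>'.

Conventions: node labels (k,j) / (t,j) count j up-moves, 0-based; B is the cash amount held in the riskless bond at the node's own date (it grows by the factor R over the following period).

Risk-neutral probability p* = (R−d)/(u−d) = (1.26−0.93)/(1.46−0.93) = 0.6226.
Payoffs at expiry: V(2,0)=0.0000, V(2,1)=0.0000, V(2,2)=106.5800
(1,0): S=46.5000. Δ = (V_up−V_dn)/(S_up−S_dn) = (0.0000−0.0000)/(67.8900−43.2450) = 0.0000. V = [p*·0.0000 + (1−p*)·0.0000]/1.26 = 0.0000. B = V − Δ·S = 0.0000.
(1,1): S=73.0000. Δ = (V_up−V_dn)/(S_up−S_dn) = (106.5800−0.0000)/(106.5800−67.8900) = 2.7547. V = [p*·106.5800 + (1−p*)·0.0000]/1.26 = 52.6676. B = V − Δ·S = -148.4268.
(0,0): S=50.0000. Δ = (V_up−V_dn)/(S_up−S_dn) = (52.6676−0.0000)/(73.0000−46.5000) = 1.9875. V = [p*·52.6676 + (1−p*)·0.0000]/1.26 = 26.0262. B = V − Δ·S = -73.3466.
Verification: the root portfolio costs Δ(0,0)·S0 + B(0,0) = 26.0262, matching V0.

(0,0): Delta=1.9875 Bond=-73.3466
(1,0): Delta=0.0000 Bond=0.0000
(1,1): Delta=2.7547 Bond=-148.4268
V0=26.0262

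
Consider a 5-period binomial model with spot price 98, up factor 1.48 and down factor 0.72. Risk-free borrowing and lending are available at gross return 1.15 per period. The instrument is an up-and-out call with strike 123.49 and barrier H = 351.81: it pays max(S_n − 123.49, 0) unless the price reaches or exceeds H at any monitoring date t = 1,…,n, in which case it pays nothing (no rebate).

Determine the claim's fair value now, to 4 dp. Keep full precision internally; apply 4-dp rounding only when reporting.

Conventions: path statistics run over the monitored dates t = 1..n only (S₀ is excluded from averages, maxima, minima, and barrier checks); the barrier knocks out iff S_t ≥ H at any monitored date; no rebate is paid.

price = 26.0246

Set p* = 0.5658 (from d < R < u); the path-dependent value is the discounted p*-expectation over all price paths.
Enumerate all 2^5 = 32 price paths (U = up ×1.48, D = down ×0.72); each path with k up-moves has probability p*^k·(1−p*)^(5−k).
DDDDD: M=70.5600, payoff=0.0000, prob=0.015435
UDDDD: M=145.0400, payoff=0.0000, prob=0.020112
DUDDD: M=104.4288, payoff=0.0000, prob=0.020112
UUDDD: M=214.6592, payoff=0.0000, prob=0.026207
DDUDD: M=75.1887, payoff=0.0000, prob=0.020112
UDUDD: M=154.5546, payoff=0.0000, prob=0.026207
DUUDD: M=154.5546, payoff=0.0000, prob=0.026207
UUUDD: M=317.6956, payoff=41.2034, prob=0.034148
DDDUD: M=70.5600, payoff=0.0000, prob=0.020112
UDDUD: M=145.0400, payoff=0.0000, prob=0.026207
DUDUD: M=111.2793, payoff=0.0000, prob=0.026207
UUDUD: M=228.7408, payoff=41.2034, prob=0.034148
DDUUD: M=111.2793, payoff=0.0000, prob=0.026207
UDUUD: M=228.7408, payoff=41.2034, prob=0.034148
DUUUD: M=228.7408, payoff=41.2034, prob=0.034148
UUUUD: M=470.1895, payoff=0.0000, prob=0.044496
DDDDU: M=70.5600, payoff=0.0000, prob=0.020112
UDDDU: M=145.0400, payoff=0.0000, prob=0.026207
DUDDU: M=104.4288, payoff=0.0000, prob=0.026207
UUDDU: M=214.6592, payoff=41.2034, prob=0.034148
DDUDU: M=80.1211, payoff=0.0000, prob=0.026207
UDUDU: M=164.6934, payoff=41.2034, prob=0.034148
DUUDU: M=164.6934, payoff=41.2034, prob=0.034148
UUUDU: M=338.5364, payoff=215.0464, prob=0.044496
DDDUU: M=80.1211, payoff=0.0000, prob=0.026207
UDDUU: M=164.6934, payoff=41.2034, prob=0.034148
DUDUU: M=164.6934, payoff=41.2034, prob=0.034148
UUDUU: M=338.5364, payoff=215.0464, prob=0.044496
DDUUU: M=164.6934, payoff=41.2034, prob=0.034148
UDUUU: M=338.5364, payoff=215.0464, prob=0.044496
DUUUU: M=338.5364, payoff=215.0464, prob=0.044496
UUUUU: M=695.8805, payoff=0.0000, prob=0.057979
Price = Σ prob·payoff / R^5 = 52.344864 / 2.011357 = 26.0246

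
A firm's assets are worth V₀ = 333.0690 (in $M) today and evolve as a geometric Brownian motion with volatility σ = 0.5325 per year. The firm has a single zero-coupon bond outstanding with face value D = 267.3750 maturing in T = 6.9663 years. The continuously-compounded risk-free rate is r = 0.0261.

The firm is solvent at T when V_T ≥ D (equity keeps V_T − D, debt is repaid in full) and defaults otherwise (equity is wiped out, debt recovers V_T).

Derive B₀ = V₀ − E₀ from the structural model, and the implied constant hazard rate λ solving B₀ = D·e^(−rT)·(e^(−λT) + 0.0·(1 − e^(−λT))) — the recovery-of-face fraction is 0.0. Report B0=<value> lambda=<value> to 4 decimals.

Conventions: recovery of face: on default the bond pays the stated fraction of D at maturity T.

B0=129.2020 lambda=0.0783

Equity is a call on the firm's assets struck at D = 267.3750:
d₁ = [ln(V₀/D) + (r + σ²/2)T] / (σ√T)
   = [ln(333.0690/267.3750) + (0.0261 + 0.5·0.5325²)·6.9663] / (0.5325·√6.9663)
   = [0.219698 + 1.169489] / 1.405467 = 0.988416
d₂ = d₁ − σ√T = 0.988416 − 1.405467 = -0.417051
N(d₁) = 0.838526,  N(d₂) = 0.338321,  e^(−rT) = 0.833751
E₀ = V₀·N(d₁) − D·e^(−rT)·N(d₂)
   = 333.0690·0.838526 − 267.3750·0.833751·0.338321 = 203.867036
B₀ = V₀ − E₀ = 333.0690 − 203.867036 = 129.201964
e^(−λT) = (B₀·e^(rT)/D − 0)/(1 − 0) = (129.2020·1.199399/267.3750 − 0)/1 = 0.57957821
λ = −ln(0.57957821)/6.9663 = 0.078299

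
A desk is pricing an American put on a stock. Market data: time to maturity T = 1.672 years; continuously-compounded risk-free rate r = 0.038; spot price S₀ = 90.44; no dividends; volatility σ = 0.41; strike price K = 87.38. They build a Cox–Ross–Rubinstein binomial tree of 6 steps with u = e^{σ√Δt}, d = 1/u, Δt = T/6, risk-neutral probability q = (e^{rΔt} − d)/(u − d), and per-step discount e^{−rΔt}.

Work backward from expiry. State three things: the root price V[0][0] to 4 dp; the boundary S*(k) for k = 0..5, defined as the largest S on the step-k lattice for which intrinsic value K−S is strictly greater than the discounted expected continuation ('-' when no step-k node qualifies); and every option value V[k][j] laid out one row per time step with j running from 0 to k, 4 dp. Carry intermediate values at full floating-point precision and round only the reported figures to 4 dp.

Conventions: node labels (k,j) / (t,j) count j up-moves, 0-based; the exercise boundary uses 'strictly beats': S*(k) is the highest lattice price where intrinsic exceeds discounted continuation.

Δt=0.27867, u=1.24164, d=0.80539, q=0.47050, disc=e^(-rΔt)=0.98947
k=6 terminal: V=max(K-S,0) → 62.6979 49.3282 28.7165 0.0000 0.0000 0.0000 0.0000
k=5: j=0 S=30.6464 intr=56.7336 cont=55.8132 V=56.7336[EX]; j=1 S=47.2467 intr=40.1333 cont=39.2129 V=40.1333[EX]; j=2 S=72.8390 intr=14.5410 cont=15.0451 V=15.0451[hold]; j=3 S=112.2941 intr=0.0000 cont=0.0000 V=0.0000[hold]; j=4 S=173.1209 intr=0.0000 cont=0.0000 V=0.0000[hold]; j=5 S=266.8959 intr=0.0000 cont=0.0000 V=0.0000[hold]  S*(5)=47.2467
k=4: j=0 S=38.0518 intr=49.3282 cont=48.4078 V=49.3282[EX]; j=1 S=58.6635 intr=28.7165 cont=28.0308 V=28.7165[EX]; j=2 S=90.4400 intr=0.0000 cont=7.8824 V=7.8824[hold]; j=3 S=139.4290 intr=0.0000 cont=0.0000 V=0.0000[hold]; j=4 S=214.9541 intr=0.0000 cont=0.0000 V=0.0000[hold]  S*(4)=58.6635
k=3: j=0 S=47.2467 intr=40.1333 cont=39.2129 V=40.1333[EX]; j=1 S=72.8390 intr=14.5410 cont=18.7148 V=18.7148[hold]; j=2 S=112.2941 intr=0.0000 cont=4.1297 V=4.1297[hold]; j=3 S=173.1209 intr=0.0000 cont=0.0000 V=0.0000[hold]  S*(3)=47.2467
k=2: j=0 S=58.6635 intr=28.7165 cont=29.7392 V=29.7392[hold]; j=1 S=90.4400 intr=0.0000 cont=11.7276 V=11.7276[hold]; j=2 S=139.4290 intr=0.0000 cont=2.1637 V=2.1637[hold]  S*(2)=-
k=1: j=0 S=72.8390 intr=14.5410 cont=21.0407 V=21.0407[hold]; j=1 S=112.2941 intr=0.0000 cont=7.1516 V=7.1516[hold]  S*(1)=-
k=0: j=0 S=90.4400 intr=0.0000 cont=14.3530 V=14.3530[hold]  S*(0)=-

price = 14.3530
boundary = - - - 47.2467 58.6635 47.2467
tree:
14.3530
21.0407 7.1516
29.7392 11.7276 2.1637
40.1333 18.7148 4.1297 0.0000
49.3282 28.7165 7.8824 0.0000 0.0000
56.7336 40.1333 15.0451 0.0000 0.0000 0.0000
62.6979 49.3282 28.7165 0.0000 0.0000 0.0000 0.0000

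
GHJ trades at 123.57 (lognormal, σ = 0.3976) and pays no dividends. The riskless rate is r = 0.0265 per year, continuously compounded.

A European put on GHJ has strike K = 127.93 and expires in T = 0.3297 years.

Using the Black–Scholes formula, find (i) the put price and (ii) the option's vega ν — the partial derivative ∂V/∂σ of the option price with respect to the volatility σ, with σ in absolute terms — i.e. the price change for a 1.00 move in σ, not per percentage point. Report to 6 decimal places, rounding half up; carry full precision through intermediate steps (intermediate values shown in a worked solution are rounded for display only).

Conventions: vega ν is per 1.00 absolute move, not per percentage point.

price = 13.074331
ν = 28.306262

σ√T = 0.3976·√0.3297 = 0.228300
d₁ = (ln(S/K) + (r+σ²/2)T) / (σ√T) = (ln(123.57/127.93) + (0.0265+0.3976²/2)·0.3297) / 0.228300 = (-0.034675 + 0.034797) / 0.228300 = 0.000535
d₂ = d₁ − σ√T = 0.000535 − 0.228300 = -0.227765
e^{−rT} = 0.991301
N(−d₁) = 0.499787,  N(−d₂) = 0.590086
Put price V = K·e^{−rT}·N(−d₂) − S·N(−d₁) = 74.832977 − 61.758646 = 13.074331
φ(d₁) = (1/√(2π))·e^{−d₁²/2} = 0.398942
ν = S·φ(d₁)·√T = 28.306262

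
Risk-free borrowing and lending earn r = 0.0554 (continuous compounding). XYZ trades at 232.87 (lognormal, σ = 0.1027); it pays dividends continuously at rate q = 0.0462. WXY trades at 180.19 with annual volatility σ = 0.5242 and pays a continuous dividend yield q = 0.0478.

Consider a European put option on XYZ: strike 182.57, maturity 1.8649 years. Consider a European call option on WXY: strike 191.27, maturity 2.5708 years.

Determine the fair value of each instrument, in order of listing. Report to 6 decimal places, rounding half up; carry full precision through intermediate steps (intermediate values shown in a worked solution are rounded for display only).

[XYZ put K=182.57]
σ√T = 0.1027·√1.8649 = 0.140248
d₁ = (ln(S/K) + (r−q+σ²/2)T) / (σ√T) = (ln(232.87/182.57) + (0.0554−0.0462+0.1027²/2)·1.8649) / 0.140248 = (0.243347 + 0.026992) / 0.140248 = 1.927569
d₂ = d₁ − σ√T = 1.927569 − 0.140248 = 1.787320
e^{−rT} = 0.901842
e^{−qT} = 0.917449
N(−d₁) = 0.026954,  N(−d₂) = 0.036943
price = K·e^{−rT}·N(−d₂) − S·e^{−qT}·N(−d₁) = 6.082623 − 5.758710 = 0.323913
[WXY call K=191.27]
σ√T = 0.5242·√2.5708 = 0.840487
d₁ = (ln(S/K) + (r−q+σ²/2)T) / (σ√T) = (ln(180.19/191.27) + (0.0554−0.0478+0.5242²/2)·2.5708) / 0.840487 = (-0.059674 + 0.372748) / 0.840487 = 0.372490
d₂ = d₁ − σ√T = 0.372490 − 0.840487 = -0.467997
e^{−rT} = 0.867255
e^{−qT} = 0.884366
N(d₁) = 0.645236,  N(d₂) = 0.319893
price = S·e^{−qT}·N(d₁) − K·e^{−rT}·N(d₂) = 102.820895 − 53.063861 = 49.757033

price(XYZ put K=182.57) = 0.323913
price(WXY call K=191.27) = 49.757033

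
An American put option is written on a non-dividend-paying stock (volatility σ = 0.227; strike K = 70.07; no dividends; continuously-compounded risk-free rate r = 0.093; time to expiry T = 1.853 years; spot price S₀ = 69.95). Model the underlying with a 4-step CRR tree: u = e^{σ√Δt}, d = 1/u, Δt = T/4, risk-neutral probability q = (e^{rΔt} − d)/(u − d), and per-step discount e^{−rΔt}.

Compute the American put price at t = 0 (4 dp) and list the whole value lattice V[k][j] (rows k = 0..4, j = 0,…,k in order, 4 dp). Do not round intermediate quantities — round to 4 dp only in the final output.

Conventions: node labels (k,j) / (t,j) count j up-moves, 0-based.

Δt=0.46325  u=1.16708  d=0.85684  q=0.60336  discount=0.95783
step 4 (expiry): payoffs max(K−S,0) = 32.3657 18.7142 0.1200 0.0000 0.0000
k=3: (k=3,j=0): S=44.0038, K−S=26.0662, hold=23.1116 ⇒ V=26.0662 exercise | (k=3,j=1): S=59.9361, K−S=10.1339, hold=7.1792 ⇒ V=10.1339 exercise | (k=3,j=2): S=81.6370, K−S=0.0000, hold=0.0456 ⇒ V=0.0456 continue | (k=3,j=3): S=111.1951, K−S=0.0000, hold=0.0000 ⇒ V=0.0000 continue
k=2: (k=2,j=0): S=51.3558, K−S=18.7142, hold=15.7596 ⇒ V=18.7142 exercise | (k=2,j=1): S=69.9500, K−S=0.1200, hold=3.8764 ⇒ V=3.8764 continue | (k=2,j=2): S=95.2766, K−S=0.0000, hold=0.0173 ⇒ V=0.0173 continue
k=1: (k=1,j=0): S=59.9361, K−S=10.1339, hold=9.3501 ⇒ V=10.1339 exercise | (k=1,j=1): S=81.6370, K−S=0.0000, hold=1.4827 ⇒ V=1.4827 continue
k=0: (k=0,j=0): S=69.9500, K−S=0.1200, hold=4.7069 ⇒ V=4.7069 continue

price = 4.7069
tree:
4.7069
10.1339 1.4827
18.7142 3.8764 0.0173
26.0662 10.1339 0.0456 0.0000
32.3657 18.7142 0.1200 0.0000 0.0000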